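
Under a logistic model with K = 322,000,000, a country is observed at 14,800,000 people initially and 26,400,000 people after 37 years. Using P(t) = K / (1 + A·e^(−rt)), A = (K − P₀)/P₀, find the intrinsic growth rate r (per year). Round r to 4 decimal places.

r ≈ 0.0167 per year

A = (322000000 − 14800000)/14800000 = 20.75676
26400000 = 322000000/(1 + 20.75676·e^(−r·37)) → e^(−37r) = (12.19697 − 1)/20.75676 = 0.539437
r = −ln(0.539437)/37 = 0.61723/37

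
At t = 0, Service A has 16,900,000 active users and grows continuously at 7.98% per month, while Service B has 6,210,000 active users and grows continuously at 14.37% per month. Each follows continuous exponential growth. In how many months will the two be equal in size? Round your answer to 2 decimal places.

16900000·e^(0.0798t) = 6210000·e^(0.1437t)
16900000/6210000 = e^((0.1437 − 0.0798)t) → ln(2.72142) = 0.0639·t
t = 1.00115 / 0.0639

t ≈ 15.67 months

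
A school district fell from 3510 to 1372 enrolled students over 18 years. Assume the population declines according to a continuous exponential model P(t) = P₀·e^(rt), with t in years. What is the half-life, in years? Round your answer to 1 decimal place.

r = ln(1372/3510) / 18 = ln(0.39088) / 18 ≈ -0.052186 per year
half-life = ln 2 / |r| = 0.69315 / 0.052186

half-life ≈ 13.3 years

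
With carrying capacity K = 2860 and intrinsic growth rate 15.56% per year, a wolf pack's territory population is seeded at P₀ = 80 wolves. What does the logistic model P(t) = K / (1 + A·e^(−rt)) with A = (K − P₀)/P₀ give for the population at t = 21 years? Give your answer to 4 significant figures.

≈ 1,231 wolves

A = (2860 − 80)/80 = 34.75
P(21) = 2860 / (1 + 34.75·e^(−0.1556·21)) = 2860 / (1 + 34.75·0.038098)
= 2860 / 2.3239 ≈ 1230.69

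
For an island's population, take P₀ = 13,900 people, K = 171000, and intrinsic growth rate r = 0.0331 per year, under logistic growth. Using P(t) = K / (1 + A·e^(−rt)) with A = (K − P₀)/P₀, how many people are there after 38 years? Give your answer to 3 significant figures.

≈ 40,600 people

A = (171000 − 13900)/13900 = 11.30216
P(38) = 171000 / (1 + 11.30216·e^(−0.0331·38)) = 171000 / (1 + 11.30216·0.284279)
= 171000 / 4.21296 ≈ 40589.01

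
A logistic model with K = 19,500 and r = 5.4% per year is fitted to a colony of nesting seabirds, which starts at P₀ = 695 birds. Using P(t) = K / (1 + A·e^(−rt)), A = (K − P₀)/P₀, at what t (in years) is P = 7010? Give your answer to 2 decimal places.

A = (19500 − 695)/695 = 27.05755
7010 = 19500/(1 + 27.05755·e^(−0.054t)) → 1 + 27.05755·e^(−0.054t) = 2.78174
e^(−0.054t) = 0.06585 → t = ln(15.18603)/0.054 = 2.72038/0.054

t ≈ 50.38 years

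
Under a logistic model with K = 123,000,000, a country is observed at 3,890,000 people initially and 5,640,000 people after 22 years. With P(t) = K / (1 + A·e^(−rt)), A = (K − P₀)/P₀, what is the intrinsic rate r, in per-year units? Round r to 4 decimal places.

r ≈ 0.0176 per year

A = (123000000 − 3890000)/3890000 = 30.61954
5640000 = 123000000/(1 + 30.61954·e^(−r·22)) → e^(−22r) = (21.80851 − 1)/30.61954 = 0.679583
r = −ln(0.679583)/22 = 0.38628/22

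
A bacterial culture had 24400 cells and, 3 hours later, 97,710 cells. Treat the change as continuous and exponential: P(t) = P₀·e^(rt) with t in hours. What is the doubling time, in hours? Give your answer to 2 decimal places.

doubling time ≈ 1.50 hours

r = ln(97710/24400) / 3 = ln(4.00451) / 3 ≈ 0.462474 per hour
doubling time = ln 2 / |r| = 0.69315 / 0.462474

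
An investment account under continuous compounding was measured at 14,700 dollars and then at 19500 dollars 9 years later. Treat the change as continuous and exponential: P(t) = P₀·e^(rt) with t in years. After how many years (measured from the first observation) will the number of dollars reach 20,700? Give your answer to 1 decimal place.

r = ln(19500/14700) / 9 ≈ 0.031396 per year
t = ln(20700/14700) / r = 0.34229 / 0.031396 ≈ 10.902

t ≈ 10.9 years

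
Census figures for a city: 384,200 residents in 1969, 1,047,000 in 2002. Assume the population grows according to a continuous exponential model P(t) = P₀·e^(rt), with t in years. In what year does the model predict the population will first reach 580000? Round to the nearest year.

r = ln(1047000/384200) / 33 = 1.00252/33 ≈ 0.030379 per year
t = ln(580000/384200) / r = 0.41186/0.030379 ≈ 13.56 years after 1969

year 1983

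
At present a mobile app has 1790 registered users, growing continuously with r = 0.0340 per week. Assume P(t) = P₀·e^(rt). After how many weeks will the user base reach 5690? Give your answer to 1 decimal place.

t ≈ 34.0 weeks

5690 = 1790 · e^(0.034·t)
t = ln(5690/1790) / 0.034 = ln(3.17877) / 0.034 = 1.15649 / 0.034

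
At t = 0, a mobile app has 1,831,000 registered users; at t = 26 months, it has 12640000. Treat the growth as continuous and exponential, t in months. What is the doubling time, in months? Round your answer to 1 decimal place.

r = ln(12640000/1831000) / 26 = ln(6.90333) / 26 ≈ 0.074308 per month
doubling time = ln 2 / |r| = 0.69315 / 0.074308

doubling time ≈ 9.3 months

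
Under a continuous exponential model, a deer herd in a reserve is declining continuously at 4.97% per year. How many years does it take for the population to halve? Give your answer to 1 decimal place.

half-life ≈ 13.9 years

half-life = ln(2) / |r| = 0.69315 / 0.0497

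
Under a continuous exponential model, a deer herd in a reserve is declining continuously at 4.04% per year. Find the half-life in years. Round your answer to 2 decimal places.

half-life = ln(2) / |r| = 0.69315 / 0.0404

half-life ≈ 17.16 years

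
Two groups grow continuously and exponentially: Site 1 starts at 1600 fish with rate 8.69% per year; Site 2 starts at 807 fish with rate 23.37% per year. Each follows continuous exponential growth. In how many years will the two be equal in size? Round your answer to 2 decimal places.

1600·e^(0.0869t) = 807·e^(0.2337t)
1600/807 = e^((0.2337 − 0.0869)t) → ln(1.98265) = 0.1468·t
t = 0.68444 / 0.1468

t ≈ 4.66 years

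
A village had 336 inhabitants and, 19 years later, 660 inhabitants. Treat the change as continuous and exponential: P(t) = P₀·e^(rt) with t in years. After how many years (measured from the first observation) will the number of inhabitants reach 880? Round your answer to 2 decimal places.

r = ln(660/336) / 19 ≈ 0.035533 per year
t = ln(880/336) / r = 0.96281 / 0.035533 ≈ 27.096

t ≈ 27.10 years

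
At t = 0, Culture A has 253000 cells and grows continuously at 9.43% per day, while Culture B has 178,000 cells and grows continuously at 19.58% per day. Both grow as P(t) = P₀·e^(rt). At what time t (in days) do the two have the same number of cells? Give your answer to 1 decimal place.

253000·e^(0.0943t) = 178000·e^(0.1958t)
253000/178000 = e^((0.1958 − 0.0943)t) → ln(1.42135) = 0.1015·t
t = 0.35161 / 0.1015

t ≈ 3.5 days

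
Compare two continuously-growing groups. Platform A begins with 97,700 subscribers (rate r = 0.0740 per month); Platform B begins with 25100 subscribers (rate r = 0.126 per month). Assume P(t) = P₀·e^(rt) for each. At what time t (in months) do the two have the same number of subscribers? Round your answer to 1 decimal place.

t ≈ 26.1 months

97700·e^(0.074t) = 25100·e^(0.126t)
97700/25100 = e^((0.126 − 0.074)t) → ln(3.89243) = 0.052·t
t = 1.35903 / 0.052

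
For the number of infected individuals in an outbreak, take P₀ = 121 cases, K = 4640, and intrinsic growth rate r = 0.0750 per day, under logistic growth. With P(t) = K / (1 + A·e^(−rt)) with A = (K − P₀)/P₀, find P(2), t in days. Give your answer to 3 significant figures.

A = (4640 − 121)/121 = 37.34711
P(2) = 4640 / (1 + 37.34711·e^(−0.075·2)) = 4640 / (1 + 37.34711·0.860708)
= 4640 / 33.14495 ≈ 139.99

≈ 140 cases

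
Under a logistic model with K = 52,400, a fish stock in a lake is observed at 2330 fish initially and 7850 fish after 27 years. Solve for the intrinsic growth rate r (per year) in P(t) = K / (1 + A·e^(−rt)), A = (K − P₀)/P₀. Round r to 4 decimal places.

A = (52400 − 2330)/2330 = 21.48927
7850 = 52400/(1 + 21.48927·e^(−r·27)) → e^(−27r) = (6.67516 − 1)/21.48927 = 0.264093
r = −ln(0.264093)/27 = 1.33146/27

r ≈ 0.0493 per year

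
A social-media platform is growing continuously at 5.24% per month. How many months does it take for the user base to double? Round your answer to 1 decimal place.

doubling time ≈ 13.2 months

doubling time = ln(2) / |r| = 0.69315 / 0.0524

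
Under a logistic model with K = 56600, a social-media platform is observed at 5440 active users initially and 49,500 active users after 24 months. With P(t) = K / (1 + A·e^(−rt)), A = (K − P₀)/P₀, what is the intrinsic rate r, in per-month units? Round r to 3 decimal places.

A = (56600 − 5440)/5440 = 9.40441
49500 = 56600/(1 + 9.40441·e^(−r·24)) → e^(−24r) = (1.14343 − 1)/9.40441 = 0.015252
r = −ln(0.015252)/24 = 4.18306/24

r ≈ 0.174 per month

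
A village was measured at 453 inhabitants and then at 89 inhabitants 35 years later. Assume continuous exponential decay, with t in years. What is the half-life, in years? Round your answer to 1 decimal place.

r = ln(89/453) / 35 = ln(0.19647) / 35 ≈ -0.046493 per year
half-life = ln 2 / |r| = 0.69315 / 0.046493

half-life ≈ 14.9 years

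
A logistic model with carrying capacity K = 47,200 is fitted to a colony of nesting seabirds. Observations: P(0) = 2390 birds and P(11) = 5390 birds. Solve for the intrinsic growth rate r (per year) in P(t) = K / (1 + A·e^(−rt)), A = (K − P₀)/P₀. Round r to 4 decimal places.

A = (47200 − 2390)/2390 = 18.74895
5390 = 47200/(1 + 18.74895·e^(−r·11)) → e^(−11r) = (8.75696 − 1)/18.74895 = 0.413727
r = −ln(0.413727)/11 = 0.88255/11

r ≈ 0.0802 per year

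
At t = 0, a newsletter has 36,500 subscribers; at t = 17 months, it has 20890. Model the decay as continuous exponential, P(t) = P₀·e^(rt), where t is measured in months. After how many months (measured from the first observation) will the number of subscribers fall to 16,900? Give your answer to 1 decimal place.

t ≈ 23.5 months

r = ln(20890/36500) / 17 ≈ -0.032826 per month
t = ln(16900/36500) / r = -0.77 / -0.032826 ≈ 23.457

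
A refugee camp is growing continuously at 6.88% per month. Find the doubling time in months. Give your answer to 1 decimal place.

doubling time = ln(2) / |r| = 0.69315 / 0.0688

doubling time ≈ 10.1 months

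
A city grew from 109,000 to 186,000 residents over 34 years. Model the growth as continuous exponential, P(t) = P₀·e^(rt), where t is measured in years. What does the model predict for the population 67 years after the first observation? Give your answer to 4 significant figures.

r = ln(186000/109000) / 34 ≈ 0.015718 per year
P(67) = 109000 · e^(0.015718·67) = 109000 · 2.86647 ≈ 312444.81

≈ 312,400 residents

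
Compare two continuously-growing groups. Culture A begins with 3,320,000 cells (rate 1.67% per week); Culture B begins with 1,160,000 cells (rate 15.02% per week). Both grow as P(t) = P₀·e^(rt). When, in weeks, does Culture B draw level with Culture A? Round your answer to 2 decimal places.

t ≈ 7.88 weeks

3320000·e^(0.0167t) = 1160000·e^(0.1502t)
3320000/1160000 = e^((0.1502 − 0.0167)t) → ln(2.86207) = 0.1335·t
t = 1.05154 / 0.1335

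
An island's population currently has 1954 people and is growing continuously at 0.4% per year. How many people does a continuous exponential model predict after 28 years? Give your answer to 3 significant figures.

P(28) = 1954 · e^(0.004·28) = 1954 · e^(0.112)
= 1954 · 1.11851 ≈ 2185.57

≈ 2,190 people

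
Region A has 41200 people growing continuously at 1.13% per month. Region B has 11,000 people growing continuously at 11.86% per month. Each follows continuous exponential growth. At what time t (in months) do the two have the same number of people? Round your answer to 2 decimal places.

41200·e^(0.0113t) = 11000·e^(0.1186t)
41200/11000 = e^((0.1186 − 0.0113)t) → ln(3.74545) = 0.1073·t
t = 1.32054 / 0.1073

t ≈ 12.31 months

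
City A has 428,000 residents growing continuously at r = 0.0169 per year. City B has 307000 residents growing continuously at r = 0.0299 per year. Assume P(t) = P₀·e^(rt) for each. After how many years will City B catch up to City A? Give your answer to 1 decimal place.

t ≈ 25.6 years

428000·e^(0.0169t) = 307000·e^(0.0299t)
428000/307000 = e^((0.0299 − 0.0169)t) → ln(1.39414) = 0.013·t
t = 0.33228 / 0.013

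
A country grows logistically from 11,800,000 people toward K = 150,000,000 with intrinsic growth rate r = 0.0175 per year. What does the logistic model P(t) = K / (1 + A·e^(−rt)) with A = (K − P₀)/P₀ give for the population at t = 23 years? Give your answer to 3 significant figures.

A = (150000000 − 11800000)/11800000 = 11.71186
P(23) = 150000000 / (1 + 11.71186·e^(−0.0175·23)) = 150000000 / (1 + 11.71186·0.668646)
= 150000000 / 8.8311 ≈ 16985435.63

≈ 17,000,000 people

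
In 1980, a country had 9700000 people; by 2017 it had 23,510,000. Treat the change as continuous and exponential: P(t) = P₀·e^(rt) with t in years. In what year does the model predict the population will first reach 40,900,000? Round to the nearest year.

year 2040

r = ln(23510000/9700000) / 37 = 0.8853/37 ≈ 0.023927 per year
t = ln(40900000/9700000) / r = 1.439/0.023927 ≈ 60.14 years after 1980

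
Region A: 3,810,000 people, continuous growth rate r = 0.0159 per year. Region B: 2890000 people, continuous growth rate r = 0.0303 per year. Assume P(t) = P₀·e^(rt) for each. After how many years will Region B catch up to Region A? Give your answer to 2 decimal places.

t ≈ 19.19 years

3810000·e^(0.0159t) = 2890000·e^(0.0303t)
3810000/2890000 = e^((0.0303 − 0.0159)t) → ln(1.31834) = 0.0144·t
t = 0.27637 / 0.0144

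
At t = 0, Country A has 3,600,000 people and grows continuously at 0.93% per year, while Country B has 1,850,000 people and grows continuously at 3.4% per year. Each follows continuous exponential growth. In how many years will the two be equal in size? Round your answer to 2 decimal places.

t ≈ 26.95 years

3600000·e^(0.0093t) = 1850000·e^(0.034t)
3600000/1850000 = e^((0.034 − 0.0093)t) → ln(1.94595) = 0.0247·t
t = 0.66575 / 0.0247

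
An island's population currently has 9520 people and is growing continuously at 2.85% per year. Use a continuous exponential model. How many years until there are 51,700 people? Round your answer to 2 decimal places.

51700 = 9520 · e^(0.0285·t)
t = ln(51700/9520) / 0.0285 = ln(5.43067) / 0.0285 = 1.69206 / 0.0285

t ≈ 59.37 years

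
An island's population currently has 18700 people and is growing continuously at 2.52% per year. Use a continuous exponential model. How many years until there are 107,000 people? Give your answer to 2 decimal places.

t ≈ 69.22 years

107000 = 18700 · e^(0.0252·t)
t = ln(107000/18700) / 0.0252 = ln(5.72193) / 0.0252 = 1.74431 / 0.0252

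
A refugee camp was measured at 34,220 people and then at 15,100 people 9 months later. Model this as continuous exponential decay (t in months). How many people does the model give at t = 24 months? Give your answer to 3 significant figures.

≈ 3,860 people

r = ln(15100/34220) / 9 ≈ -0.090902 per month
P(24) = 34220 · e^(-0.090902·24) = 34220 · 0.11286 ≈ 3861.94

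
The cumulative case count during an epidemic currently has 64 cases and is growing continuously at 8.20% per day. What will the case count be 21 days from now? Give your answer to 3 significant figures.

≈ 358 cases

P(21) = 64 · e^(0.082·21) = 64 · e^(1.722)
= 64 · 5.59571 ≈ 358.13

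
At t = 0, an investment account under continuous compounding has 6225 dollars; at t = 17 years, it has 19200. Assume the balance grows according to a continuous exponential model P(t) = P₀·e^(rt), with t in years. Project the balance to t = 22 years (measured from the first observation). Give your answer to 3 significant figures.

≈ 26,700 dollars

r = ln(19200/6225) / 17 ≈ 0.066255 per year
P(22) = 6225 · e^(0.066255·22) = 6225 · 4.29569 ≈ 26740.68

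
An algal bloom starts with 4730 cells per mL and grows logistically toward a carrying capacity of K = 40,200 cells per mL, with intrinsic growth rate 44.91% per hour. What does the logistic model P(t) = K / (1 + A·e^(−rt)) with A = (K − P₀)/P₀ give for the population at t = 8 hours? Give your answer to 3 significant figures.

A = (40200 − 4730)/4730 = 7.49894
P(8) = 40200 / (1 + 7.49894·e^(−0.4491·8)) = 40200 / (1 + 7.49894·0.027521)
= 40200 / 1.20638 ≈ 33322.84

≈ 33,300 cells per mL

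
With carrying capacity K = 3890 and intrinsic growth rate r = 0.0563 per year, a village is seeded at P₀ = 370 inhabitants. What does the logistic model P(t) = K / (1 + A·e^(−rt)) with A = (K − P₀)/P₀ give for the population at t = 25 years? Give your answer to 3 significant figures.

≈ 1,170 inhabitants

A = (3890 − 370)/370 = 9.51351
P(25) = 3890 / (1 + 9.51351·e^(−0.0563·25)) = 3890 / (1 + 9.51351·0.244754)
= 3890 / 3.32847 ≈ 1168.7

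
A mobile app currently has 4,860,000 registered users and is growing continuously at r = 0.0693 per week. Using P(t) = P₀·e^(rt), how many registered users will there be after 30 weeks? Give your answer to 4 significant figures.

≈ 38,860,000 registered users

P(30) = 4860000 · e^(0.0693·30) = 4860000 · e^(2.079)
= 4860000 · 7.99647 ≈ 38862836.65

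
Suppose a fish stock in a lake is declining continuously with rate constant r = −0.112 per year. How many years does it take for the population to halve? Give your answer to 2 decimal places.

half-life = ln(2) / |r| = 0.69315 / 0.112

half-life ≈ 6.19 years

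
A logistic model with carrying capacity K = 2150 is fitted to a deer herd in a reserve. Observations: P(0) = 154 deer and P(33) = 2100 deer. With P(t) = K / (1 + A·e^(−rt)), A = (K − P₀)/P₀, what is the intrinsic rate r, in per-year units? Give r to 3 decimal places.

A = (2150 − 154)/154 = 12.96104
2100 = 2150/(1 + 12.96104·e^(−r·33)) → e^(−33r) = (1.02381 − 1)/12.96104 = 0.001837
r = −ln(0.001837)/33 = 6.29962/33

r ≈ 0.191 per year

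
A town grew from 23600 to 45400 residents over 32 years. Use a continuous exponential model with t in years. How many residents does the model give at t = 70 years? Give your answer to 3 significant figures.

≈ 98,700 residents

r = ln(45400/23600) / 32 ≈ 0.020446 per year
P(70) = 23600 · e^(0.020446·70) = 23600 · 4.18374 ≈ 98736.26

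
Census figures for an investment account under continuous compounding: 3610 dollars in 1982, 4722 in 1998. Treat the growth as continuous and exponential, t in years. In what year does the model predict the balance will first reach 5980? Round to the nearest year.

r = ln(4722/3610) / 16 = 0.26852/16 ≈ 0.016783 per year
t = ln(5980/3610) / r = 0.50471/0.016783 ≈ 30.07 years after 1982

year 2012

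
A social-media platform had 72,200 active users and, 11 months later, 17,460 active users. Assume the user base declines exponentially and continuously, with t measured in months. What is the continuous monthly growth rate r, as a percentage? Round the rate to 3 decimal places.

r ≈ -12.905% per month

17460 = 72200 · e^(r·11)
e^(11r) = 17460/72200 = 0.24183
r = ln(0.24183) / 11 = -1.41953 / 11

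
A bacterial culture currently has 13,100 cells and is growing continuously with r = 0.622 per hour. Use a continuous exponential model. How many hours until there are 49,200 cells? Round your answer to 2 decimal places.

t ≈ 2.13 hours

49200 = 13100 · e^(0.622·t)
t = ln(49200/13100) / 0.622 = ln(3.75573) / 0.622 = 1.32328 / 0.622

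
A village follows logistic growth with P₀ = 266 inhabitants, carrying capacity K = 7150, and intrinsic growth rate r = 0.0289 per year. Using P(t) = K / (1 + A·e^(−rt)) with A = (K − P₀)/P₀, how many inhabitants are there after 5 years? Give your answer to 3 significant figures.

A = (7150 − 266)/266 = 25.8797
P(5) = 7150 / (1 + 25.8797·e^(−0.0289·5)) = 7150 / (1 + 25.8797·0.865455)
= 7150 / 23.39771 ≈ 305.59

≈ 306 inhabitants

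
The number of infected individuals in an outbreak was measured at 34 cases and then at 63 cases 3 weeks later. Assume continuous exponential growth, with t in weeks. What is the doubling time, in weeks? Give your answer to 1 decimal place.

r = ln(63/34) / 3 = ln(1.85294) / 3 ≈ 0.205591 per week
doubling time = ln 2 / |r| = 0.69315 / 0.205591

doubling time ≈ 3.4 weeks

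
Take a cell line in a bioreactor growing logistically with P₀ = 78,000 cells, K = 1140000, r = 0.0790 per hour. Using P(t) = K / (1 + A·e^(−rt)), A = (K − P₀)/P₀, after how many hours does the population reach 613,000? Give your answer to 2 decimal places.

t ≈ 34.97 hours

A = (1140000 − 78000)/78000 = 13.61538
613000 = 1140000/(1 + 13.61538·e^(−0.079t)) → 1 + 13.61538·e^(−0.079t) = 1.85971
e^(−0.079t) = 0.063142 → t = ln(15.83725)/0.079 = 2.76236/0.079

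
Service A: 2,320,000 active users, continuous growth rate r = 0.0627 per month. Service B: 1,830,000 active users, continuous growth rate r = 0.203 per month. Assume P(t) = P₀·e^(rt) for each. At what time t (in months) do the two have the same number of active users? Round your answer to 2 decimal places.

t ≈ 1.69 months

2320000·e^(0.0627t) = 1830000·e^(0.203t)
2320000/1830000 = e^((0.203 − 0.0627)t) → ln(1.26776) = 0.1403·t
t = 0.23725 / 0.1403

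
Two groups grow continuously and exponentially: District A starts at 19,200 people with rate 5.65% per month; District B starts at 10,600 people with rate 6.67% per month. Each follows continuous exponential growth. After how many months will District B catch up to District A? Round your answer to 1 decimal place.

19200·e^(0.0565t) = 10600·e^(0.0667t)
19200/10600 = e^((0.0667 − 0.0565)t) → ln(1.81132) = 0.0102·t
t = 0.59406 / 0.0102

t ≈ 58.2 months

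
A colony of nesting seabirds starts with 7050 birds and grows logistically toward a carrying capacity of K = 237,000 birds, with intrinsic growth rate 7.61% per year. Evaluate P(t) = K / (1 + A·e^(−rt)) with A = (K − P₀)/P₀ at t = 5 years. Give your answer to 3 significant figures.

≈ 10,200 birds

A = (237000 − 7050)/7050 = 32.61702
P(5) = 237000 / (1 + 32.61702·e^(−0.0761·5)) = 237000 / (1 + 32.61702·0.68352)
= 237000 / 23.29437 ≈ 10174.13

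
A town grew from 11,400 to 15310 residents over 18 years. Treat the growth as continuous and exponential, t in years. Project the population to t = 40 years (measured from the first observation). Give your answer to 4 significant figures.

r = ln(15310/11400) / 18 ≈ 0.016383 per year
P(40) = 11400 · e^(0.016383·40) = 11400 · 1.92575 ≈ 21953.59

≈ 21,950 residents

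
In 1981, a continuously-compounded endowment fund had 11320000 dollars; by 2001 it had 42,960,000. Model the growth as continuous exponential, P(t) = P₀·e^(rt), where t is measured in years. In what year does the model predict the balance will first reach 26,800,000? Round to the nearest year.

year 1994

r = ln(42960000/11320000) / 20 = 1.3337/20 ≈ 0.066685 per year
t = ln(26800000/11320000) / r = 0.86183/0.066685 ≈ 12.92 years after 1981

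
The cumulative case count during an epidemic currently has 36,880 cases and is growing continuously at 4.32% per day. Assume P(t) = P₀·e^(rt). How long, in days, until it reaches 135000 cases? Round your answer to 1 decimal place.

t ≈ 30.0 days

135000 = 36880 · e^(0.0432·t)
t = ln(135000/36880) / 0.0432 = ln(3.66052) / 0.0432 = 1.29761 / 0.0432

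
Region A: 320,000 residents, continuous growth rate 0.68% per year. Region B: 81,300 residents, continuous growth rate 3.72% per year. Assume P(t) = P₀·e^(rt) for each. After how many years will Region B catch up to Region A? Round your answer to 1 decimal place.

t ≈ 45.1 years

320000·e^(0.0068t) = 81300·e^(0.0372t)
320000/81300 = e^((0.0372 − 0.0068)t) → ln(3.93604) = 0.0304·t
t = 1.37017 / 0.0304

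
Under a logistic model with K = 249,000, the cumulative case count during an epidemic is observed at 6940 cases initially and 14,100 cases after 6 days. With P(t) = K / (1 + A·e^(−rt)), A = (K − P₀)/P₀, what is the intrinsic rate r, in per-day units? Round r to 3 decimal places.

r ≈ 0.123 per day

A = (249000 − 6940)/6940 = 34.87896
14100 = 249000/(1 + 34.87896·e^(−r·6)) → e^(−6r) = (17.65957 − 1)/34.87896 = 0.47764
r = −ln(0.47764)/6 = 0.7389/6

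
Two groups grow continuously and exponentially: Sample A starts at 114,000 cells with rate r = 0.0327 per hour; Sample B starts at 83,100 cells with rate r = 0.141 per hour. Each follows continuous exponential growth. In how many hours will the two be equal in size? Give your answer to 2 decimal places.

114000·e^(0.0327t) = 83100·e^(0.141t)
114000/83100 = e^((0.141 − 0.0327)t) → ln(1.37184) = 0.1083·t
t = 0.31615 / 0.1083

t ≈ 2.92 hours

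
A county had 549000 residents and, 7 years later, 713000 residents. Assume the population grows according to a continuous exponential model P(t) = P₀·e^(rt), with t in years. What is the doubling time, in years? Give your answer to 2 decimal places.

doubling time ≈ 18.56 years

r = ln(713000/549000) / 7 = ln(1.29872) / 7 ≈ 0.03734 per year
doubling time = ln 2 / |r| = 0.69315 / 0.03734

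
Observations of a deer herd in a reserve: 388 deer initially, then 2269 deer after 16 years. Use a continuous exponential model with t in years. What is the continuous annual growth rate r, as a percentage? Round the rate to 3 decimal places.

r ≈ 11.038% per year

2269 = 388 · e^(r·16)
e^(16r) = 2269/388 = 5.84794
r = ln(5.84794) / 16 = 1.76609 / 16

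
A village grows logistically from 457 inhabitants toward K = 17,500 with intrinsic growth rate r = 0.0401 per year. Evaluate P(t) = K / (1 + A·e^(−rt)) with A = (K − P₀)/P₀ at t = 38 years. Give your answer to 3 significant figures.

A = (17500 − 457)/457 = 37.29322
P(38) = 17500 / (1 + 37.29322·e^(−0.0401·38)) = 17500 / (1 + 37.29322·0.217882)
= 17500 / 9.12553 ≈ 1917.7

≈ 1,920 inhabitants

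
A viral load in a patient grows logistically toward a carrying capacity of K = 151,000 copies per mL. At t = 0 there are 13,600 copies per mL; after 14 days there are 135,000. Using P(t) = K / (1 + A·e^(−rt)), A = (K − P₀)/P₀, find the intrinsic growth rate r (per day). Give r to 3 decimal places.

A = (151000 − 13600)/13600 = 10.10294
135000 = 151000/(1 + 10.10294·e^(−r·14)) → e^(−14r) = (1.11852 − 1)/10.10294 = 0.011731
r = −ln(0.011731)/14 = 4.44551/14

r ≈ 0.318 per day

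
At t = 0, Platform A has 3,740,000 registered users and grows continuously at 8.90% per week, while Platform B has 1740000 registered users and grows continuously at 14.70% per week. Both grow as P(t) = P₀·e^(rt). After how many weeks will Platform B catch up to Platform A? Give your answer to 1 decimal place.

3740000·e^(0.089t) = 1740000·e^(0.147t)
3740000/1740000 = e^((0.147 − 0.089)t) → ln(2.14943) = 0.058·t
t = 0.7652 / 0.058

t ≈ 13.2 weeks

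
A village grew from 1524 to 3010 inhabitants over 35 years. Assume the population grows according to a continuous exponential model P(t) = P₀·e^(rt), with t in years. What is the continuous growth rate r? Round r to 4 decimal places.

r ≈ 0.0194 per year

3010 = 1524 · e^(r·35)
e^(35r) = 3010/1524 = 1.97507
r = ln(1.97507) / 35 = 0.6806 / 35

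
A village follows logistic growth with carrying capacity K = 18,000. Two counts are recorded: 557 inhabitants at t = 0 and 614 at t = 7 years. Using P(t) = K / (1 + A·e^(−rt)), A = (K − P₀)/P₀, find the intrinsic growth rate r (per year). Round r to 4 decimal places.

r ≈ 0.0144 per year

A = (18000 − 557)/557 = 31.31598
614 = 18000/(1 + 31.31598·e^(−r·7)) → e^(−7r) = (29.31596 − 1)/31.31598 = 0.904202
r = −ln(0.904202)/7 = 0.1007/7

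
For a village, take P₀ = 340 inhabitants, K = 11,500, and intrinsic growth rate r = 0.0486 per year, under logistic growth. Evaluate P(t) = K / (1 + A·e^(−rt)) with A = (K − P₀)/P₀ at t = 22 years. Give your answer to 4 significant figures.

≈ 937.4 inhabitants

A = (11500 − 340)/340 = 32.82353
P(22) = 11500 / (1 + 32.82353·e^(−0.0486·22)) = 11500 / (1 + 32.82353·0.343283)
= 11500 / 12.26776 ≈ 937.42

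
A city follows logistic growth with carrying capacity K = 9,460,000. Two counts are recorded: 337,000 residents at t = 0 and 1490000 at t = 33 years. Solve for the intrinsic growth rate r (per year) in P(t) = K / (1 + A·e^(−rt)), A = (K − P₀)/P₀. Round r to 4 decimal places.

A = (9460000 − 337000)/337000 = 27.07122
1490000 = 9460000/(1 + 27.07122·e^(−r·33)) → e^(−33r) = (6.34899 − 1)/27.07122 = 0.19759
r = −ln(0.19759)/33 = 1.62156/33

r ≈ 0.0491 per year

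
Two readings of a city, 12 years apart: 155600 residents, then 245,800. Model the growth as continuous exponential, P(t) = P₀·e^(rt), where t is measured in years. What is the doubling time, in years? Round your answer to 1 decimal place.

doubling time ≈ 18.2 years

r = ln(245800/155600) / 12 = ln(1.57969) / 12 ≈ 0.038102 per year
doubling time = ln 2 / |r| = 0.69315 / 0.038102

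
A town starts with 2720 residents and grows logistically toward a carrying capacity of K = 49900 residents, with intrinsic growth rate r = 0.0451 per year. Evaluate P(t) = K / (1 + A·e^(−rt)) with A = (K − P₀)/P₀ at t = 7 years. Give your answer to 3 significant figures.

≈ 3,660 residents

A = (49900 − 2720)/2720 = 17.34559
P(7) = 49900 / (1 + 17.34559·e^(−0.0451·7)) = 49900 / (1 + 17.34559·0.729278)
= 49900 / 13.64976 ≈ 3655.74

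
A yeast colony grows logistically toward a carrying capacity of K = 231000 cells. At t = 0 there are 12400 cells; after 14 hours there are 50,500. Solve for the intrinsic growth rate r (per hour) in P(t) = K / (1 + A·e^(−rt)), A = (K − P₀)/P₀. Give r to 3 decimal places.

A = (231000 − 12400)/12400 = 17.62903
50500 = 231000/(1 + 17.62903·e^(−r·14)) → e^(−14r) = (4.57426 − 1)/17.62903 = 0.202748
r = −ln(0.202748)/14 = 1.59579/14

r ≈ 0.114 per hour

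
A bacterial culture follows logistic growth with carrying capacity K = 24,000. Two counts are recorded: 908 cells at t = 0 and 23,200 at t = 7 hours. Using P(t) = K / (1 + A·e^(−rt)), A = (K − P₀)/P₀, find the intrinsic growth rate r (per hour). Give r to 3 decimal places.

r ≈ 0.943 per hour

A = (24000 − 908)/908 = 25.43172
23200 = 24000/(1 + 25.43172·e^(−r·7)) → e^(−7r) = (1.03448 − 1)/25.43172 = 0.001356
r = −ln(0.001356)/7 = 6.60329/7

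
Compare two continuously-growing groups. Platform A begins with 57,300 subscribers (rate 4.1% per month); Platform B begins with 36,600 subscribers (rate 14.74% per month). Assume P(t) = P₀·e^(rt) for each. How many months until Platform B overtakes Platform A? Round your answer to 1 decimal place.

t ≈ 4.2 months

57300·e^(0.041t) = 36600·e^(0.1474t)
57300/36600 = e^((0.1474 − 0.041)t) → ln(1.56557) = 0.1064·t
t = 0.44825 / 0.1064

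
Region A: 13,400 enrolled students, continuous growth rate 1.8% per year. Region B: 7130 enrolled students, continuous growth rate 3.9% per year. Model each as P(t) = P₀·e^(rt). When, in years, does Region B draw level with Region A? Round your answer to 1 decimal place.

13400·e^(0.018t) = 7130·e^(0.039t)
13400/7130 = e^((0.039 − 0.018)t) → ln(1.87938) = 0.021·t
t = 0.63094 / 0.021

t ≈ 30.0 years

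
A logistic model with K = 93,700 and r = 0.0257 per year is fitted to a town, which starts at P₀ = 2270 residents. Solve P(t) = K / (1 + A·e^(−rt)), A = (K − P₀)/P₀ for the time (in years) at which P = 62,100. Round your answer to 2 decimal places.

A = (93700 − 2270)/2270 = 40.27753
62100 = 93700/(1 + 40.27753·e^(−0.0257t)) → 1 + 40.27753·e^(−0.0257t) = 1.50886
e^(−0.0257t) = 0.012634 → t = ln(79.153)/0.0257 = 4.37138/0.0257

t ≈ 170.09 years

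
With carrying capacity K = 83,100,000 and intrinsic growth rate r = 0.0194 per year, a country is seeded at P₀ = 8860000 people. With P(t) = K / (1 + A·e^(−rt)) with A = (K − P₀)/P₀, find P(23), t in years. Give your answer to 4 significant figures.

A = (83100000 − 8860000)/8860000 = 8.37923
P(23) = 83100000 / (1 + 8.37923·e^(−0.0194·23)) = 83100000 / (1 + 8.37923·0.640056)
= 83100000 / 6.36318 ≈ 13059516.33

≈ 13,060,000 people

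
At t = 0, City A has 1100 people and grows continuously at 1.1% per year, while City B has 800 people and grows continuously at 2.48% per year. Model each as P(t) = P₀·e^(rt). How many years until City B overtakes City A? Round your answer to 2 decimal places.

1100·e^(0.011t) = 800·e^(0.0248t)
1100/800 = e^((0.0248 − 0.011)t) → ln(1.375) = 0.0138·t
t = 0.31845 / 0.0138

t ≈ 23.08 years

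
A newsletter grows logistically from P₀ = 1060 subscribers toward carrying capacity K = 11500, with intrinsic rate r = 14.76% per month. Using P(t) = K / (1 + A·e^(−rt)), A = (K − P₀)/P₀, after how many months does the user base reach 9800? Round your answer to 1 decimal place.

A = (11500 − 1060)/1060 = 9.84906
9800 = 11500/(1 + 9.84906·e^(−0.1476t)) → 1 + 9.84906·e^(−0.1476t) = 1.17347
e^(−0.1476t) = 0.017613 → t = ln(56.77691)/0.1476 = 4.03913/0.1476

t ≈ 27.4 months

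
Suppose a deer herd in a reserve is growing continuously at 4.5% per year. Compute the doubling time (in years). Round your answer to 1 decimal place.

doubling time ≈ 15.4 years

doubling time = ln(2) / |r| = 0.69315 / 0.045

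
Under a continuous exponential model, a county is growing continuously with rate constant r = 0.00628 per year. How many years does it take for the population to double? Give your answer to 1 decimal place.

doubling time ≈ 110.4 years

doubling time = ln(2) / |r| = 0.69315 / 0.00628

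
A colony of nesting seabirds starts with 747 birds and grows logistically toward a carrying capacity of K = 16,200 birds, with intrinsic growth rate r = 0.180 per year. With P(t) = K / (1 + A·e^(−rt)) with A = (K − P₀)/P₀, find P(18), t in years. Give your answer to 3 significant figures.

≈ 8,950 birds

A = (16200 − 747)/747 = 20.68675
P(18) = 16200 / (1 + 20.68675·e^(−0.18·18)) = 16200 / (1 + 20.68675·0.039164)
= 16200 / 1.81017 ≈ 8949.42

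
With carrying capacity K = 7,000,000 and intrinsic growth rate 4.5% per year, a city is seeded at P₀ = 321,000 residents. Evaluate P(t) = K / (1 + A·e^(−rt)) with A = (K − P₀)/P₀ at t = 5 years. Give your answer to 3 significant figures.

≈ 397,000 residents

A = (7000000 − 321000)/321000 = 20.80685
P(5) = 7000000 / (1 + 20.80685·e^(−0.045·5)) = 7000000 / (1 + 20.80685·0.798516)
= 7000000 / 17.61461 ≈ 397397.39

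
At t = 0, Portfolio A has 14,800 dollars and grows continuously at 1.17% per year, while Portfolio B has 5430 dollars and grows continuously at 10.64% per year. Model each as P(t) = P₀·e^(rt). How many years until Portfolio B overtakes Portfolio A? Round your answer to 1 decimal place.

t ≈ 10.6 years

14800·e^(0.0117t) = 5430·e^(0.1064t)
14800/5430 = e^((0.1064 − 0.0117)t) → ln(2.7256) = 0.0947·t
t = 1.00269 / 0.0947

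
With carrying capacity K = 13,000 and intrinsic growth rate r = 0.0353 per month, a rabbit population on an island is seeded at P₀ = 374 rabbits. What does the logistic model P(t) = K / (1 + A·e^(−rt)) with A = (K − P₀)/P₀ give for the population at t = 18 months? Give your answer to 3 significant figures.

≈ 688 rabbits

A = (13000 − 374)/374 = 33.75936
P(18) = 13000 / (1 + 33.75936·e^(−0.0353·18)) = 13000 / (1 + 33.75936·0.529724)
= 13000 / 18.88313 ≈ 688.45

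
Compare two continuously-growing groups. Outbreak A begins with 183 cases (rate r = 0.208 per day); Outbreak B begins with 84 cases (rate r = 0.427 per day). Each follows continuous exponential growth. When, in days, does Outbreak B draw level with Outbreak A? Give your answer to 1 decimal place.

183·e^(0.208t) = 84·e^(0.427t)
183/84 = e^((0.427 − 0.208)t) → ln(2.17857) = 0.219·t
t = 0.77867 / 0.219

t ≈ 3.6 days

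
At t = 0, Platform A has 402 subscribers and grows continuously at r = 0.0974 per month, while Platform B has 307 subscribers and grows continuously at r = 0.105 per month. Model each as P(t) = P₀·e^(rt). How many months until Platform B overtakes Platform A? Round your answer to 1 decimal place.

402·e^(0.0974t) = 307·e^(0.105t)
402/307 = e^((0.105 − 0.0974)t) → ln(1.30945) = 0.0076·t
t = 0.2696 / 0.0076

t ≈ 35.5 months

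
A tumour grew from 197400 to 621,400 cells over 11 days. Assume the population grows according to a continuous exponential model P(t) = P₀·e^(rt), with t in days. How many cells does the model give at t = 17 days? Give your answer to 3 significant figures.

≈ 1,160,000 cells

r = ln(621400/197400) / 11 ≈ 0.104249 per day
P(17) = 197400 · e^(0.104249·17) = 197400 · 5.88401 ≈ 1161504.13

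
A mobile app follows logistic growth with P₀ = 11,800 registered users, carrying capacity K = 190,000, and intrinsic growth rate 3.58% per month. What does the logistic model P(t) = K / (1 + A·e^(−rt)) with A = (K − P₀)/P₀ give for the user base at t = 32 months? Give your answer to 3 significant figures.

A = (190000 − 11800)/11800 = 15.10169
P(32) = 190000 / (1 + 15.10169·e^(−0.0358·32)) = 190000 / (1 + 15.10169·0.318033)
= 190000 / 5.80284 ≈ 32742.6

≈ 32,700 registered users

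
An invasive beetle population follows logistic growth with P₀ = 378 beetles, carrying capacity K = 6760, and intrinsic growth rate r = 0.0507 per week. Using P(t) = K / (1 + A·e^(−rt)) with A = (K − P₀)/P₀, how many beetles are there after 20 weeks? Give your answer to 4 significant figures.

≈ 948.8 beetles

A = (6760 − 378)/378 = 16.8836
P(20) = 6760 / (1 + 16.8836·e^(−0.0507·20)) = 6760 / (1 + 16.8836·0.362765)
= 6760 / 7.12478 ≈ 948.8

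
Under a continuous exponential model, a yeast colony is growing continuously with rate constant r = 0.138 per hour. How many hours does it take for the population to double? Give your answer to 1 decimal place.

doubling time ≈ 5.0 hours

doubling time = ln(2) / |r| = 0.69315 / 0.138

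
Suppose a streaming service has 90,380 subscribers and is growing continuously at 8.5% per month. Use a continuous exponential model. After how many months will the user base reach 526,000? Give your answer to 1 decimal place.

526000 = 90380 · e^(0.085·t)
t = ln(526000/90380) / 0.085 = ln(5.81987) / 0.085 = 1.76128 / 0.085

t ≈ 20.7 months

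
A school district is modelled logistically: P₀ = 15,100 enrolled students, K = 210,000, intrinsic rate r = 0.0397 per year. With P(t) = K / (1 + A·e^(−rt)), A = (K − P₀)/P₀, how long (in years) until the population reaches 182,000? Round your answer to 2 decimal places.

t ≈ 111.58 years

A = (210000 − 15100)/15100 = 12.90728
182000 = 210000/(1 + 12.90728·e^(−0.0397t)) → 1 + 12.90728·e^(−0.0397t) = 1.15385
e^(−0.0397t) = 0.011919 → t = ln(83.89735)/0.0397 = 4.42959/0.0397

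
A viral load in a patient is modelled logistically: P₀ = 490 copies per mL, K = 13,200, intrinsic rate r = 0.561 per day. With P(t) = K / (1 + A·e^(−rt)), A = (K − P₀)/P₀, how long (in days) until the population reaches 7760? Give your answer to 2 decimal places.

t ≈ 6.44 days

A = (13200 − 490)/490 = 25.93878
7760 = 13200/(1 + 25.93878·e^(−0.561t)) → 1 + 25.93878·e^(−0.561t) = 1.70103
e^(−0.561t) = 0.027026 → t = ln(37.0009)/0.561 = 3.61094/0.561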